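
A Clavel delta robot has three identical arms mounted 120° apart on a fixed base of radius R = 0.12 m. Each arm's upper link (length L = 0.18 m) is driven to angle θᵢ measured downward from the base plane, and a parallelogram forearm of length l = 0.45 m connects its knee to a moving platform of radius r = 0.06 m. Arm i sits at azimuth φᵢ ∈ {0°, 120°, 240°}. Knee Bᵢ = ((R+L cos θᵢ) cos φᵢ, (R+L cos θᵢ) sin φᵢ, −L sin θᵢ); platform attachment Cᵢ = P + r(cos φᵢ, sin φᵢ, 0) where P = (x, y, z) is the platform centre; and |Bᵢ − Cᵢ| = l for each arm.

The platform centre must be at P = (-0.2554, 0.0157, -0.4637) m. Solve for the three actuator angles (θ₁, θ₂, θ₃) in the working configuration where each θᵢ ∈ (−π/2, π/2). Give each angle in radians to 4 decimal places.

arm 1 (φ=0.0°): x'=-0.2554, y'=0.0157
  A cos θ + B sin θ = C:  0.3154·cos θ + -0.4637·sin θ = -0.4018
  γ=atan2(-0.4637,0.3154)=-0.9735;  ψ=arccos(-0.7164)=2.3695;  θ1=γ+ψ≈1.3960
rotate P by −φ2: (0.1413, 0.2133, -0.4637)
  A cos θ + B sin θ = C:  -0.0813·cos θ + -0.4637·sin θ = -0.2695
  θ2 = atan2(B,A) + arccos(C/0.4708) = 0.4361
arm 3 (φ=240.0°): x'=0.1141, y'=-0.2290
  A cos θ + B sin θ = C:  -0.0541·cos θ + -0.4637·sin θ = -0.2786
  θ3 = atan2(B,A) + arccos(C/0.4668) = 0.5234

θ₁ = 1.3960, θ₂ = 0.4361, θ₃ = 0.5234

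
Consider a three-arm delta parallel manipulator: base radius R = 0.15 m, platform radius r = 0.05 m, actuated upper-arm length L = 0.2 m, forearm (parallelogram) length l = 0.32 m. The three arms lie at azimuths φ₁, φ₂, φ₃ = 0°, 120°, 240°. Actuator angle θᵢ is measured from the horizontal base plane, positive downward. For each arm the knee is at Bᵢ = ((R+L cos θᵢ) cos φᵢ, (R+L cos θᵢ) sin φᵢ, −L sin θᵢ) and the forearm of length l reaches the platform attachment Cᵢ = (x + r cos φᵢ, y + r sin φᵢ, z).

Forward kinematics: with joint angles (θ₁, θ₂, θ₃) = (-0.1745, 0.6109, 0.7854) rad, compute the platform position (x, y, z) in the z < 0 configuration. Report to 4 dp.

(0.0917, 0.0203, -0.2099)

arm 1 at φ=0.0°: e+L cos θ1 = 0.2970;  centre 1 = (0.2970, 0.0000, 0.0347)
arm 2 at φ=120.0°: e+L cos θ2 = 0.2638;  centre 2 = (-0.1319, 0.2285, -0.1147)
φ3=240.0°: virtual centre (-0.1207, -0.2091, -0.1414), radius l
subtract pairs → two planes through P
plane₁₂: -0.8578x+0.4570y+-0.2989z = -0.0066
Cramer: x(z) = 0.0106-0.3862z;  y(z) = 0.0054-0.0709z
into |P−centre ₁|² = l²: 1.1542z² + 0.1510z + -0.0192 = 0;  Δ = 0.1113;  z = -0.2099 or 0.0791 → z<0 root = -0.2099
x = 0.0917, y = 0.0203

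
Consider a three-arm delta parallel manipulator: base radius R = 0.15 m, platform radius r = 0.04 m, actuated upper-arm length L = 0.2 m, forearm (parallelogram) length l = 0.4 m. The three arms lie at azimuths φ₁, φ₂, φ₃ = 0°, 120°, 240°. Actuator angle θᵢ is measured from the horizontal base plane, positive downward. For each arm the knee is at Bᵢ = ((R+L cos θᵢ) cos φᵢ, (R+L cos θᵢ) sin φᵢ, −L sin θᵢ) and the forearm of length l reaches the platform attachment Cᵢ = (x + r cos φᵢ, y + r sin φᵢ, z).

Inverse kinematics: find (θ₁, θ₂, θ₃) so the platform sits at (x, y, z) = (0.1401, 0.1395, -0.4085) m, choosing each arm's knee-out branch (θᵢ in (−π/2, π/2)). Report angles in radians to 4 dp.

arm 1 (φ=0.0°): x'=0.1401, y'=0.1395
  A cos θ + B sin θ = C:  -0.0301·cos θ + -0.4085·sin θ = -0.1681
  θ1 = atan2(B,A) + arccos(C/0.4096) = 0.3493
φ2=120.0° → target in arm frame (0.0508, -0.1911)
  e−x'=0.0592;  (l²−L²−(e−x')²−y'²−z²)/2L = -0.2172
  √(A²+B²)=0.4128;  θ2 = -1.4268+2.1250 ≈ 0.6982
φ3=240.0° → target in arm frame (-0.1909, 0.0516)
  A=0.3009, B=-0.4085, C=(l²−L²−A²−y'²−z²)/(2L)=-0.3501
  γ=atan2(-0.4085,0.3009)=-0.9360;  ψ=arccos(-0.6901)=2.3325;  θ3=γ+ψ≈1.3965

θ₁ = 0.3493, θ₂ = 0.6982, θ₃ = 1.3965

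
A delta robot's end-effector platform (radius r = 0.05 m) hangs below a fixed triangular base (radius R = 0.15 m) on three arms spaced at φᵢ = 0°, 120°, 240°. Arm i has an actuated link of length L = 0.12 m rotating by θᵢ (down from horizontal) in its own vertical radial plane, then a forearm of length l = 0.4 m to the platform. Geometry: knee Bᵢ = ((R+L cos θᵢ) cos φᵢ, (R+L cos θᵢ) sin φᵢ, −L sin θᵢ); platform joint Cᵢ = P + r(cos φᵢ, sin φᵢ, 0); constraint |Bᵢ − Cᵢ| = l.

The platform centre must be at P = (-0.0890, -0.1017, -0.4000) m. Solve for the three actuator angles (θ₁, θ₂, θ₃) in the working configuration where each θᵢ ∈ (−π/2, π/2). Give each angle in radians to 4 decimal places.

rotate P by −φ1: (-0.0890, -0.1017, -0.4000)
  A cos θ + B sin θ = C:  0.1890·cos θ + -0.4000·sin θ = -0.2519
  γ=atan2(-0.4000,0.1890)=-1.1294;  ψ=arccos(-0.5695)=2.1766;  θ1=γ+ψ≈1.0473
rotate P by −φ2: (-0.0436, 0.1279, -0.4000)
  A cos θ + B sin θ = C:  0.1436·cos θ + -0.4000·sin θ = -0.2141
  θ2 = atan2(B,A) + arccos(C/0.4250) = 0.8725
φ3=240.0° → target in arm frame (0.1326, -0.0262)
  A=-0.0326, B=-0.4000, C=(l²−L²−A²−y'²−z²)/(2L)=-0.0673
  θ3 = atan2(B,A) + arccos(C/0.4013) = 0.0872

θ₁ = 1.0473, θ₂ = 0.8725, θ₃ = 0.0872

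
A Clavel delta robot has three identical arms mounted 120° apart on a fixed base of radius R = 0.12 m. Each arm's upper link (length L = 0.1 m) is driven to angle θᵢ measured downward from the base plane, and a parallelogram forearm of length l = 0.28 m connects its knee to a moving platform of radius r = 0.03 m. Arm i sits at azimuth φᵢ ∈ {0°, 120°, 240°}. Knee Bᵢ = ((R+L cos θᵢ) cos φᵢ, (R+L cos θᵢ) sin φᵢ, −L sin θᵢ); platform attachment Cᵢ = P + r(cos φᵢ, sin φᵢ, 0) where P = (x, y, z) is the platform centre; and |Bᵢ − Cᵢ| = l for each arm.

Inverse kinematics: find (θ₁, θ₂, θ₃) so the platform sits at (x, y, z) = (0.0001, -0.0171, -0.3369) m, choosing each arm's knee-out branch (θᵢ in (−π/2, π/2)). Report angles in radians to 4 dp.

θ₁ = 1.1346, θ₂ = 1.2223, θ₃ = 1.0474

φ1=0.0° → target in arm frame (0.0001, -0.0171)
  A=0.0899, B=-0.3369, C=(l²−L²−A²−y'²−z²)/(2L)=-0.2674
  θ1 = atan2(B,A) + arccos(C/0.3487) = 1.1346
arm 2 (φ=120.0°): x'=-0.0149, y'=0.0085
  A cos θ + B sin θ = C:  0.1049·cos θ + -0.3369·sin θ = -0.2808
  θ2 = atan2(B,A) + arccos(C/0.3528) = 1.2223
arm 3 (φ=240.0°): x'=0.0148, y'=0.0086
  A=0.0752, B=-0.3369, C=(l²−L²−A²−y'²−z²)/(2L)=-0.2542
  θ3 = atan2(B,A) + arccos(C/0.3452) = 1.0474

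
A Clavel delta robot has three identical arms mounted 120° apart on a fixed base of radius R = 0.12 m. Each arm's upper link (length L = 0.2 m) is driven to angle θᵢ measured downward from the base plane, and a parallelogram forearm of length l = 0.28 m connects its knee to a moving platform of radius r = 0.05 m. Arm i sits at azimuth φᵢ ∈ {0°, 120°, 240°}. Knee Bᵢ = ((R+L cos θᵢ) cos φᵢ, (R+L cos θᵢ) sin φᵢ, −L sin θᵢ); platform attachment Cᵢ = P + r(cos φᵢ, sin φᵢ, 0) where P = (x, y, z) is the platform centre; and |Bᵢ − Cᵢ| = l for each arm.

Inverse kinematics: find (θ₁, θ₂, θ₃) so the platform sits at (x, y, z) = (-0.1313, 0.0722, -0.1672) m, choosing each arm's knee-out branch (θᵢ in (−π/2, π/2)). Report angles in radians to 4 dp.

θ₁ = 1.2216, θ₂ = -0.3495, θ₃ = 0.6112

φ1=0.0° → target in arm frame (-0.1313, 0.0722)
  A cos θ + B sin θ = C:  0.2013·cos θ + -0.1672·sin θ = -0.0882
  θ1 = atan2(B,A) + arccos(C/0.2617) = 1.2216
φ2=120.0° → target in arm frame (0.1282, 0.0776)
  A=-0.0582, B=-0.1672, C=(l²−L²−A²−y'²−z²)/(2L)=0.0026
  θ2 = atan2(B,A) + arccos(C/0.1770) = -0.3495
rotate P by −φ3: (0.0031, -0.1498, -0.1672)
  A=0.0669, B=-0.1672, C=(l²−L²−A²−y'²−z²)/(2L)=-0.0412
  θ3 = atan2(B,A) + arccos(C/0.1801) = 0.6112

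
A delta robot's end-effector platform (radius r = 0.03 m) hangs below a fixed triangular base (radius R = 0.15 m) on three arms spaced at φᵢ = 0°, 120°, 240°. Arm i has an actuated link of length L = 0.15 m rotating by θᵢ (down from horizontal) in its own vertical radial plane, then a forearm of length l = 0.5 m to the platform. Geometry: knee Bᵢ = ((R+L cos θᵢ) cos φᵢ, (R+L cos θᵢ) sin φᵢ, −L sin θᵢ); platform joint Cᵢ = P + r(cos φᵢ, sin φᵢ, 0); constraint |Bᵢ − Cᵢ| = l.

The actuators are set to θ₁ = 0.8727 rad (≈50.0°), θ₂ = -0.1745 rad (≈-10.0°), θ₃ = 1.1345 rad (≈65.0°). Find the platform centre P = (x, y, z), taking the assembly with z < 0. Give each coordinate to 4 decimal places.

(-0.0651, 0.2133, -0.4689)

φ1=0.0°: virtual centre (0.2164, 0.0000, -0.1149), radius l
φ2=120.0°: virtual centre (-0.1339, 0.2319, 0.0260), radius l
arm 3 at φ=240.0°: ρ3 = 0.1834;  O3 = (-0.0917, -0.1588, -0.1359)
subtract pairs → two planes through P
plane₁₂: -0.7006x+0.4637y+0.2819z = 0.0123
Cramer: x(z) = -0.0005+0.1378z;  y(z) = 0.0259-0.3998z
sphere 1 gives Az²+Bz+C=0 with A=1.1788, B=0.1494, C=-0.1891;  B²−4AC=0.9139;  roots -0.4689, 0.3421;  negative root z = -0.4689
x = -0.0651, y = 0.2133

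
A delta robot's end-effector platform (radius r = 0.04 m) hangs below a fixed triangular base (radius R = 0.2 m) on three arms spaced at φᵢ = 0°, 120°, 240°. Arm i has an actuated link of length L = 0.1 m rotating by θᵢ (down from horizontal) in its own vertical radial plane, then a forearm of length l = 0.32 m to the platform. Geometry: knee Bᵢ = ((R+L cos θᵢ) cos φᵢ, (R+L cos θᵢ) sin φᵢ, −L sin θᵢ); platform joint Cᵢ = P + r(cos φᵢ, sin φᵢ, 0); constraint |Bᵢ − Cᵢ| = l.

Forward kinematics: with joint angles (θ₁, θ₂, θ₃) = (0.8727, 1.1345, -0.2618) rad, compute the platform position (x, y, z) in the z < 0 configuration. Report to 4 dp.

(-0.0285, -0.0930, -0.2494)

φ1=0.0°: virtual centre (0.2243, 0.0000, -0.0766), radius l
centre 2 = (0.2023·cos120.0°, 0.2023·sin120.0°, -0.0906) = (-0.1011, 0.1752, -0.0906)
centre 3 = (0.2566·cos240.0°, 0.2566·sin240.0°, 0.0259) = (-0.1283, -0.2222, 0.0259)
eliminate P² terms by subtracting sphere 1 from 2 and 3
plane₁₂: -0.6508x+0.3503y+-0.0281z = -0.0070
Cramer: x(z) = -0.0009+0.1107z;  y(z) = -0.0218+0.2856z
quadratic in z: (1.0938)z²+(0.0909)z+(-0.0453)=0, √Δ=0.4546 → z ∈ {-0.2494, 0.1662}; z = -0.2494 (taking z<0)
x = -0.0285, y = -0.0930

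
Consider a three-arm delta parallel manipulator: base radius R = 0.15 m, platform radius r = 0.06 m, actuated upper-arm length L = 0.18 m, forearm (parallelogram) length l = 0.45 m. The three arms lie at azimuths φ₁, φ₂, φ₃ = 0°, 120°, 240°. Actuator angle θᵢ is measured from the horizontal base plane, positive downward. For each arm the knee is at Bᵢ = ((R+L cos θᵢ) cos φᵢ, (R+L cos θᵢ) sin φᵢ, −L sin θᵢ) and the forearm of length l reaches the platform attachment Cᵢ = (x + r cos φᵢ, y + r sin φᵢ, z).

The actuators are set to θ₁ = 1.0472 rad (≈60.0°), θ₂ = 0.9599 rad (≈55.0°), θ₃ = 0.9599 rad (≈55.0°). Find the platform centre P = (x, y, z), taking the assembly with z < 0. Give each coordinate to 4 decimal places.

arm 1 at φ=0.0°: ρ1 = 0.1800;  O1 = (0.1800, 0.0000, -0.1559)
φ2=120.0°: virtual centre (-0.0966, 0.1674, -0.1474), radius l
φ3=240.0°: virtual centre (-0.0966, -0.1674, -0.1474), radius l
|O₂|²−|O₁|² = 0.0024;  |O₃|²−|O₁|² = 0.0024
linear system: -0.5532x+0.3347y = 0.0024−0.0169z; -0.5532x+-0.3347y = 0.0024−0.0169z
det = 0.3704;  x = -0.0043+0.0305z,  y = 0.0000+0.0000z
into |P−O₁|² = l²: 1.0009z² + 0.3005z + -0.1442 = 0;  Δ = 0.6678;  z = -0.5583 or 0.2581 → z<0 root = -0.5583
x = -0.0213, y = 0.0000

(-0.0213, 0.0000, -0.5583)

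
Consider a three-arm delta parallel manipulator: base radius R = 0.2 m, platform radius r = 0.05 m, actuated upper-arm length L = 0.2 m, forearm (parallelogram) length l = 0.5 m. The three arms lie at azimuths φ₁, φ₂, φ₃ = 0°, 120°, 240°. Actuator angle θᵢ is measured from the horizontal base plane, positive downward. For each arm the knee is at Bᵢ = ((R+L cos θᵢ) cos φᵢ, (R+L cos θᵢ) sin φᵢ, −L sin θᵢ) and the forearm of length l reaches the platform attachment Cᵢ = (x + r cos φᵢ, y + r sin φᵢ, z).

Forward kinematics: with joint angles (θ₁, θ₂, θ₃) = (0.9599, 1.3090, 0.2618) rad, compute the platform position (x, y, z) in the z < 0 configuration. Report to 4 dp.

φ1=0.0°: virtual centre (0.2647, 0.0000, -0.1638), radius l
centre 2 = (0.2018·cos120.0°, 0.2018·sin120.0°, -0.1932) = (-0.1009, 0.1747, -0.1932)
centre 3 = (0.3432·cos240.0°, 0.3432·sin240.0°, -0.0518) = (-0.1716, -0.2972, -0.0518)
|centre ₂|²−|centre ₁|² = -0.0189;  |centre ₃|²−|centre ₁|² = 0.0235
plane₁₂: -0.7312x+0.3495y+-0.0587z = -0.0189
Cramer: x(z) = 0.0041+0.0587z;  y(z) = -0.0456+0.2909z
sphere 1 gives Az²+Bz+C=0 with A=1.0880, B=0.2705, C=-0.1531;  B²−4AC=0.7397;  roots -0.5196, 0.2709;  negative root z = -0.5196
x = -0.0264, y = -0.1967

(-0.0264, -0.1967, -0.5196)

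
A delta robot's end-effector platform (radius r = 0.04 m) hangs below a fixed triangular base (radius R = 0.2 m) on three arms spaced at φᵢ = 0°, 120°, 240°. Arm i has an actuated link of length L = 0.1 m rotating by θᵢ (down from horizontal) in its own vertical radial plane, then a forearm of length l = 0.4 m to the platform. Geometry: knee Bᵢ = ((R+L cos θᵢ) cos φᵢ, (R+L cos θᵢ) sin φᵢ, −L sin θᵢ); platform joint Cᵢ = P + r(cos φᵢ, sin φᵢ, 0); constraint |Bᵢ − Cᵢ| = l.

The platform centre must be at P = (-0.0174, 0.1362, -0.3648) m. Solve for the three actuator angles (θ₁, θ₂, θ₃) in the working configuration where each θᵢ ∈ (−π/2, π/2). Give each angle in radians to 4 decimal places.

θ₁ = 0.8729, θ₂ = -0.0872, θ₃ = 1.3962

arm 1 (φ=0.0°): x'=-0.0174, y'=0.1362
  A cos θ + B sin θ = C:  0.1774·cos θ + -0.3648·sin θ = -0.1655
  θ1 = atan2(B,A) + arccos(C/0.4056) = 0.8729
arm 2 (φ=120.0°): x'=0.1267, y'=-0.0530
  A=0.0333, B=-0.3648, C=(l²−L²−A²−y'²−z²)/(2L)=0.0650
  γ=atan2(-0.3648,0.0333)=-1.4796;  ψ=arccos(0.1774)=1.3925;  θ2=γ+ψ≈-0.0872
rotate P by −φ3: (-0.1093, -0.0832, -0.3648)
  A=0.2693, B=-0.3648, C=(l²−L²−A²−y'²−z²)/(2L)=-0.3125
  γ=atan2(-0.3648,0.2693)=-0.9350;  ψ=arccos(-0.6892)=2.3311;  θ3=γ+ψ≈1.3962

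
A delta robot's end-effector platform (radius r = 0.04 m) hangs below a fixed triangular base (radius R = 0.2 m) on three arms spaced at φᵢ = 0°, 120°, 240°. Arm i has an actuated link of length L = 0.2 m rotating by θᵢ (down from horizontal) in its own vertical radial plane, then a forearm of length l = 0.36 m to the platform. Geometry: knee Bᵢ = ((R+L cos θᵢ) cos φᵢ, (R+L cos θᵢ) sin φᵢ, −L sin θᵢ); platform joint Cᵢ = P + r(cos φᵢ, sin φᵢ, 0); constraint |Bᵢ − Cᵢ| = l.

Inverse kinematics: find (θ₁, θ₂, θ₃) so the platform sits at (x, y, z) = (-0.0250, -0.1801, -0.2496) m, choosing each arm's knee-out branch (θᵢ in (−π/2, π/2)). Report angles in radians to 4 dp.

θ₁ = 0.9601, θ₂ = 1.3965, θ₃ = -0.2616

arm 1 (φ=0.0°): x'=-0.0250, y'=-0.1801
  A cos θ + B sin θ = C:  0.1850·cos θ + -0.2496·sin θ = -0.0984
  √(A²+B²)=0.3107;  θ1 = -0.9330+1.8931 ≈ 0.9601
arm 2 (φ=120.0°): x'=-0.1435, y'=0.1117
  e−x'=0.3035;  (l²−L²−(e−x')²−y'²−z²)/2L = -0.1932
  √(A²+B²)=0.3929;  θ2 = -0.6883+2.0848 ≈ 1.3965
rotate P by −φ3: (0.1685, 0.0684, -0.2496)
  A cos θ + B sin θ = C:  -0.0085·cos θ + -0.2496·sin θ = 0.0564
  γ=atan2(-0.2496,-0.0085)=-1.6047;  ψ=arccos(0.2257)=1.3431;  θ3=γ+ψ≈-0.2616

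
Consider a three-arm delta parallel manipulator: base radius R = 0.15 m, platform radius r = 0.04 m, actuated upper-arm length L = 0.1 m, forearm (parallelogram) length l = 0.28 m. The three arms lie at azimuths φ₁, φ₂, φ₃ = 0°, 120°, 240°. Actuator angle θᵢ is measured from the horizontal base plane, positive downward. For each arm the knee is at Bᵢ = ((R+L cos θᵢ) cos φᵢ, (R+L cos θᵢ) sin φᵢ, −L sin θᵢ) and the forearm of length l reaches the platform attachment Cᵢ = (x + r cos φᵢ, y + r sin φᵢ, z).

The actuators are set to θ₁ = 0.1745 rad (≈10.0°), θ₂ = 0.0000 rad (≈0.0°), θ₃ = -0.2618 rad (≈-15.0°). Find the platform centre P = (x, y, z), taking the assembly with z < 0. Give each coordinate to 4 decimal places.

(-0.0176, -0.0121, -0.1821)

S1 = (0.2085·cos0.0°, 0.2085·sin0.0°, -0.0174) = (0.2085, 0.0000, -0.0174)
S2 = (0.2100·cos120.0°, 0.2100·sin120.0°, 0.0000) = (-0.1050, 0.1819, 0.0000)
φ3=240.0°: virtual centre (-0.1033, -0.1789, 0.0259), radius l
|S₂|²−|S₁|² = 0.0003;  |S₃|²−|S₁|² = -0.0004
plane₁₂: -0.6270x+0.3637y+0.0347z = 0.0003
det = 0.4512;  x = 0.0001+0.0973z,  y = 0.0010+0.0722z
sphere 1 gives Az²+Bz+C=0 with A=1.0147, B=-0.0057, C=-0.0347;  B²−4AC=0.1407;  roots -0.1821, 0.1876;  negative root z = -0.1821
x = -0.0176, y = -0.0121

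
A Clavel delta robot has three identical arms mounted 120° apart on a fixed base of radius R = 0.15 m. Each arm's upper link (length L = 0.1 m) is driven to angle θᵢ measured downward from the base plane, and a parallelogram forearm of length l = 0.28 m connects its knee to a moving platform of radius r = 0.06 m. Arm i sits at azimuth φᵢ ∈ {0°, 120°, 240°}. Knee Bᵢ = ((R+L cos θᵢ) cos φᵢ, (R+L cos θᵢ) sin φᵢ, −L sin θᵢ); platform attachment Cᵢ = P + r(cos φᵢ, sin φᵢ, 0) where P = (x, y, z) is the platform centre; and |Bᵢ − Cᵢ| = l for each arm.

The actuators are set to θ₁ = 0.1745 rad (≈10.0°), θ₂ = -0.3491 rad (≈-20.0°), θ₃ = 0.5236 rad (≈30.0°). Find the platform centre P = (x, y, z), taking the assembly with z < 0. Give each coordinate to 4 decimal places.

(-0.0039, 0.0592, -0.2120)

S1 = (0.1885·cos0.0°, 0.1885·sin0.0°, -0.0174) = (0.1885, 0.0000, -0.0174)
S2 = (0.1840·cos120.0°, 0.1840·sin120.0°, 0.0342) = (-0.0920, 0.1593, 0.0342)
φ3=240.0°: virtual centre (-0.0883, -0.1529, -0.0500), radius l
|S₂|²−|S₁|² = -0.0008;  |S₃|²−|S₁|² = -0.0021
[-0.5609 0.3186 0.1031]·P = -0.0008;  [-0.5536 -0.3059 -0.0653]·P = -0.0021
Cramer: x(z) = 0.0027+0.0309z;  y(z) = 0.0022-0.2693z
sphere 1 gives Az²+Bz+C=0 with A=1.0735, B=0.0221, C=-0.0436;  B²−4AC=0.1876;  roots -0.2120, 0.1914;  negative root z = -0.2120
x = -0.0039, y = 0.0592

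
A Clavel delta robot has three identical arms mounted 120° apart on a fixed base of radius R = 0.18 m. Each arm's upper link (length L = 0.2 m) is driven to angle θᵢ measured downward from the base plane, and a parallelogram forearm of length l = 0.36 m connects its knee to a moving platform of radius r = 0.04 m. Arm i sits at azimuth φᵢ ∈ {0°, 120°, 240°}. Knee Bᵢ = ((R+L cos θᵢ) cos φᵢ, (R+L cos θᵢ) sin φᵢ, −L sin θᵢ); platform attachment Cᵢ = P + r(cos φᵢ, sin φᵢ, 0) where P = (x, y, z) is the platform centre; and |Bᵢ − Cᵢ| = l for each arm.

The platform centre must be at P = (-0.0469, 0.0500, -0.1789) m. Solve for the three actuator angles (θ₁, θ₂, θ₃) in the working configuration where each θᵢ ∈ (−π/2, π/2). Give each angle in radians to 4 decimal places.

θ₁ = 0.6112, θ₂ = -0.3487, θ₃ = 0.4360

rotate P by −φ1: (-0.0469, 0.0500, -0.1789)
  A cos θ + B sin θ = C:  0.1869·cos θ + -0.1789·sin θ = 0.0504
  √(A²+B²)=0.2587;  θ1 = -0.7635+1.3747 ≈ 0.6112
φ2=120.0° → target in arm frame (0.0668, 0.0156)
  e−x'=0.0732;  (l²−L²−(e−x')²−y'²−z²)/2L = 0.1300
  θ2 = atan2(B,A) + arccos(C/0.1933) = -0.3487
arm 3 (φ=240.0°): x'=-0.0199, y'=-0.0656
  A cos θ + B sin θ = C:  0.1599·cos θ + -0.1789·sin θ = 0.0693
  γ=atan2(-0.1789,0.1599)=-0.8416;  ψ=arccos(0.2890)=1.2776;  θ3=γ+ψ≈0.4360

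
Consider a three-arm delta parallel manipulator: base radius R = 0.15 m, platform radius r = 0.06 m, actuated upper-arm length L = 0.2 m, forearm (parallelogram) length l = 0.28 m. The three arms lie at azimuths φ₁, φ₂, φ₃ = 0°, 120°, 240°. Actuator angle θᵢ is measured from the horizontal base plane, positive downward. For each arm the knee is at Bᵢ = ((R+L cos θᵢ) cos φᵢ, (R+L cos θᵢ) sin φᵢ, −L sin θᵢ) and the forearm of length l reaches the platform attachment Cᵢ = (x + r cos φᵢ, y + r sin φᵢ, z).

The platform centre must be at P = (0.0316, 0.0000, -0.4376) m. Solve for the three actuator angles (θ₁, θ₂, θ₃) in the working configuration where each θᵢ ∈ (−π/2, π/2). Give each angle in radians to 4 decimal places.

θ₁ = 1.2219, θ₂ = 1.3963, θ₃ = 1.3963

arm 1 (φ=0.0°): x'=0.0316, y'=0.0000
  e−x'=0.0584;  (l²−L²−(e−x')²−y'²−z²)/2L = -0.3913
  γ=atan2(-0.4376,0.0584)=-1.4381;  ψ=arccos(-0.8862)=2.6600;  θ1=γ+ψ≈1.2219
arm 2 (φ=120.0°): x'=-0.0158, y'=-0.0274
  e−x'=0.1058;  (l²−L²−(e−x')²−y'²−z²)/2L = -0.4126
  √(A²+B²)=0.4502;  θ2 = -1.3336+2.7299 ≈ 1.3963
arm 3 (φ=240.0°): x'=-0.0158, y'=0.0274
  A=0.1058, B=-0.4376, C=(l²−L²−A²−y'²−z²)/(2L)=-0.4126
  γ=atan2(-0.4376,0.1058)=-1.3336;  ψ=arccos(-0.9164)=2.7299;  θ3=γ+ψ≈1.3963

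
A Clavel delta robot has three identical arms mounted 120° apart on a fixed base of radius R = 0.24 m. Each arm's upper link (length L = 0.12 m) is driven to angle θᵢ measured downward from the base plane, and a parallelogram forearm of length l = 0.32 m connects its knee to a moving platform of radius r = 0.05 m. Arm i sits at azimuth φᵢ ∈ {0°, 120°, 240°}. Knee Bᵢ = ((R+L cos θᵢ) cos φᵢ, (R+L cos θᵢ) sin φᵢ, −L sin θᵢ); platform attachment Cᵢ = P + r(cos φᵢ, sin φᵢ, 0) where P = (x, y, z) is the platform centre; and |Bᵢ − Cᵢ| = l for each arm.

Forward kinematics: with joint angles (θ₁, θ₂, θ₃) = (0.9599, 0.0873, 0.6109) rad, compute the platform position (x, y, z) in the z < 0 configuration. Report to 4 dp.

S1 = (0.2588·cos0.0°, 0.2588·sin0.0°, -0.0983) = (0.2588, 0.0000, -0.0983)
arm 2 at φ=120.0°: e+L cos θ2 = 0.3095;  S2 = (-0.1548, 0.2681, -0.0105)
S3 = (0.2883·cos240.0°, 0.2883·sin240.0°, -0.0688) = (-0.1441, -0.2497, -0.0688)
|S₂|²−|S₁|² = 0.0193;  |S₃|²−|S₁|² = 0.0112
linear system: -0.8272x+0.5361y = 0.0193−0.1757z; -0.8060x+-0.4993y = 0.0112−0.0589z
Cramer: x(z) = -0.0185+0.1412z;  y(z) = 0.0074-0.1098z
quadratic in z: (1.0320)z²+(0.1167)z+(-0.0158)=0, √Δ=0.2806 → z ∈ {-0.1925, 0.0794}; z = -0.1925 (taking z<0)
x = -0.0457, y = 0.0286

(-0.0457, 0.0286, -0.1925)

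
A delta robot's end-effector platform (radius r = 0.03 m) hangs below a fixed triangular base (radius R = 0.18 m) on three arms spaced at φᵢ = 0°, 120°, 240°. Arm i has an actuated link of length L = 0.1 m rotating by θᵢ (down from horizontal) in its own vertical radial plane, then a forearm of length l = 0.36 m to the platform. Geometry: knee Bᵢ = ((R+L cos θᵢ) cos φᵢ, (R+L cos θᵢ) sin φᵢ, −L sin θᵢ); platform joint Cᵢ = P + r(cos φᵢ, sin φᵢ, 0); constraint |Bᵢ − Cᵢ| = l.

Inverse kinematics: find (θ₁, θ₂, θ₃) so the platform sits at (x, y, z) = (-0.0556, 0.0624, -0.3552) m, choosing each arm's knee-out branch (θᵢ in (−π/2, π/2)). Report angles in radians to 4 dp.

θ₁ = 1.2224, θ₂ = 0.3492, θ₃ = 1.0476

rotate P by −φ1: (-0.0556, 0.0624, -0.3552)
  A cos θ + B sin θ = C:  0.2056·cos θ + -0.3552·sin θ = -0.2637
  γ=atan2(-0.3552,0.2056)=-1.0461;  ψ=arccos(-0.6424)=2.2685;  θ1=γ+ψ≈1.2224
φ2=120.0° → target in arm frame (0.0818, 0.0170)
  A=0.0682, B=-0.3552, C=(l²−L²−A²−y'²−z²)/(2L)=-0.0575
  γ=atan2(-0.3552,0.0682)=-1.3812;  ψ=arccos(-0.1590)=1.7305;  θ2=γ+ψ≈0.3492
φ3=240.0° → target in arm frame (-0.0262, -0.0794)
  A cos θ + B sin θ = C:  0.1762·cos θ + -0.3552·sin θ = -0.2196
  √(A²+B²)=0.3965;  θ3 = -1.1102+2.1578 ≈ 1.0476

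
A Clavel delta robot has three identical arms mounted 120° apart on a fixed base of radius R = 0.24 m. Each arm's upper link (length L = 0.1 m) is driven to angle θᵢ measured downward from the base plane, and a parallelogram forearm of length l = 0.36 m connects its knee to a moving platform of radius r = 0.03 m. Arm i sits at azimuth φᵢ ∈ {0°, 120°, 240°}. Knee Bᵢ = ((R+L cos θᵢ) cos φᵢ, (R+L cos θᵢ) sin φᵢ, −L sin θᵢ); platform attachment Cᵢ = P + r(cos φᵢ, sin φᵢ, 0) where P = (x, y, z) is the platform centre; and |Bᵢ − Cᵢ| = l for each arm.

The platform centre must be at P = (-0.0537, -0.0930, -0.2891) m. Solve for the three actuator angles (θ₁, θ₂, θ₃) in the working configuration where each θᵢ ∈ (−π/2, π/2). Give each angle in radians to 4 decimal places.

θ₁ = 1.3085, θ₂ = 1.3084, θ₃ = -0.0874

rotate P by −φ1: (-0.0537, -0.0930, -0.2891)
  A cos θ + B sin θ = C:  0.2637·cos θ + -0.2891·sin θ = -0.2108
  θ1 = atan2(B,A) + arccos(C/0.3913) = 1.3085
arm 2 (φ=120.0°): x'=-0.0537, y'=0.0930
  A cos θ + B sin θ = C:  0.2637·cos θ + -0.2891·sin θ = -0.2108
  γ=atan2(-0.2891,0.2637)=-0.8313;  ψ=arccos(-0.5387)=2.1397;  θ2=γ+ψ≈1.3084
arm 3 (φ=240.0°): x'=0.1074, y'=0.0000
  A=0.1026, B=-0.2891, C=(l²−L²−A²−y'²−z²)/(2L)=0.1275
  γ=atan2(-0.2891,0.1026)=-1.2297;  ψ=arccos(0.4155)=1.1423;  θ3=γ+ψ≈-0.0874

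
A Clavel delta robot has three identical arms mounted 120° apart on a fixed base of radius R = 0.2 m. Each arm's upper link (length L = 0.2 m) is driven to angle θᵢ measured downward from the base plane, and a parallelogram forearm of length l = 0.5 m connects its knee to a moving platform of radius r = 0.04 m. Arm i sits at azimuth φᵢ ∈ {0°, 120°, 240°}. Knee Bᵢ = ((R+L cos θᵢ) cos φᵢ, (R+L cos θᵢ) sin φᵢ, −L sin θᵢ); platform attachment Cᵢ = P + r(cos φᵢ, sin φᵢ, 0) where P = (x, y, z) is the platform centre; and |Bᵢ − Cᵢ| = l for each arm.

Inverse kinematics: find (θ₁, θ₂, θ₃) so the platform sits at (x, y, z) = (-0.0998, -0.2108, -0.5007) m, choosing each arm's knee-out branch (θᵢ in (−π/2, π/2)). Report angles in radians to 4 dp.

rotate P by −φ1: (-0.0998, -0.2108, -0.5007)
  A cos θ + B sin θ = C:  0.2598·cos θ + -0.5007·sin θ = -0.3816
  θ1 = atan2(B,A) + arccos(C/0.5641) = 1.2216
arm 2 (φ=120.0°): x'=-0.1327, y'=0.1918
  A=0.2927, B=-0.5007, C=(l²−L²−A²−y'²−z²)/(2L)=-0.4079
  γ=atan2(-0.5007,0.2927)=-1.0419;  ψ=arccos(-0.7033)=2.3508;  θ2=γ+ψ≈1.3089
arm 3 (φ=240.0°): x'=0.2325, y'=0.0190
  A cos θ + B sin θ = C:  -0.0725·cos θ + -0.5007·sin θ = -0.1158
  √(A²+B²)=0.5059;  θ3 = -1.7145+1.8017 ≈ 0.0872

θ₁ = 1.2216, θ₂ = 1.3089, θ₃ = 0.0872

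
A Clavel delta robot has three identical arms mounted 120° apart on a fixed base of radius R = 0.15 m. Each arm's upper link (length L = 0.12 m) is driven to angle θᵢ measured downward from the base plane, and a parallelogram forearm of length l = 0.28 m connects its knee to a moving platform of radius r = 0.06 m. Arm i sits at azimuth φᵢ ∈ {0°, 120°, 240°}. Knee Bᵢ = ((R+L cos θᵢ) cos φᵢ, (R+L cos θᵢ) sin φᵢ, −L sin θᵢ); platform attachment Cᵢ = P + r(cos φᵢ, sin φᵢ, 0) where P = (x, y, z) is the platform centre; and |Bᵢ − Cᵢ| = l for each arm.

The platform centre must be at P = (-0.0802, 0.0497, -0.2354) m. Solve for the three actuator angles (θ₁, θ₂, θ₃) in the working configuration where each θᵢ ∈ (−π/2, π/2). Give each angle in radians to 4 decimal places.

rotate P by −φ1: (-0.0802, 0.0497, -0.2354)
  A=0.1702, B=-0.2354, C=(l²−L²−A²−y'²−z²)/(2L)=-0.0952
  θ1 = atan2(B,A) + arccos(C/0.2905) = 0.9600
arm 2 (φ=120.0°): x'=0.0831, y'=0.0446
  e−x'=0.0069;  (l²−L²−(e−x')²−y'²−z²)/2L = 0.0273
  √(A²+B²)=0.2355;  θ2 = -1.5417+1.4546 ≈ -0.0870
φ3=240.0° → target in arm frame (-0.0029, -0.0943)
  A=0.0929, B=-0.2354, C=(l²−L²−A²−y'²−z²)/(2L)=-0.0373
  √(A²+B²)=0.2531;  θ3 = -1.1948+1.7186 ≈ 0.5238

θ₁ = 0.9600, θ₂ = -0.0870, θ₃ = 0.5238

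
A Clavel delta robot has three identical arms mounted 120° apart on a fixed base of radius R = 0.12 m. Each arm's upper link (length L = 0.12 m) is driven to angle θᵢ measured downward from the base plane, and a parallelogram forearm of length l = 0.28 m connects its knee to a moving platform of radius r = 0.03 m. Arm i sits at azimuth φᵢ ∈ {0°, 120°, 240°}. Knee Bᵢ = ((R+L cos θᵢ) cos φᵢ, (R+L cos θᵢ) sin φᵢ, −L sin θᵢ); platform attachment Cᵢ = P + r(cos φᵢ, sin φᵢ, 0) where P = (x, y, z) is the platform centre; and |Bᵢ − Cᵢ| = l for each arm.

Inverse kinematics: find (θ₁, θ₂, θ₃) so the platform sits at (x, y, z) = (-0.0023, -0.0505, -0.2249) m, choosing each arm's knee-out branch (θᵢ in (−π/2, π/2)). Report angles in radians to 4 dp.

arm 1 (φ=0.0°): x'=-0.0023, y'=-0.0505
  e−x'=0.0923;  (l²−L²−(e−x')²−y'²−z²)/2L = 0.0098
  γ=atan2(-0.2249,0.0923)=-1.1814;  ψ=arccos(0.0403)=1.5305;  θ1=γ+ψ≈0.3491
φ2=120.0° → target in arm frame (-0.0426, 0.0272)
  A cos θ + B sin θ = C:  0.1326·cos θ + -0.2249·sin θ = -0.0204
  γ=atan2(-0.2249,0.1326)=-1.0381;  ψ=arccos(-0.0782)=1.6491;  θ2=γ+ψ≈0.6110
φ3=240.0° → target in arm frame (0.0449, 0.0233)
  A=0.0451, B=-0.2249, C=(l²−L²−A²−y'²−z²)/(2L)=0.0452
  θ3 = atan2(B,A) + arccos(C/0.2294) = -0.0003

θ₁ = 0.3491, θ₂ = 0.6110, θ₃ = -0.0003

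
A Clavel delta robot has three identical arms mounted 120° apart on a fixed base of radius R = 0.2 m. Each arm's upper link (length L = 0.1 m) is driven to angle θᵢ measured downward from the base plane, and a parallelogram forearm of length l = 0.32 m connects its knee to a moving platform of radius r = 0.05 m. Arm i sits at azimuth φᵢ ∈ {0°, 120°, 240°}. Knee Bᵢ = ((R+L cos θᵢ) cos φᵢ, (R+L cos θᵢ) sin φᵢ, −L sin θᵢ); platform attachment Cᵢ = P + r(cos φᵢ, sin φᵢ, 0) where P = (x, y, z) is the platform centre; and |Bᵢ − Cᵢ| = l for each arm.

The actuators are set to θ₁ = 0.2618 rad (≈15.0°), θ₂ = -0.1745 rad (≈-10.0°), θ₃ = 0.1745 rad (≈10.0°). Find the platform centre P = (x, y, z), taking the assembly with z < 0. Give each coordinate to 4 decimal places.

O1 = (0.2466·cos0.0°, 0.2466·sin0.0°, -0.0259) = (0.2466, 0.0000, -0.0259)
φ2=120.0°: virtual centre (-0.1242, 0.2152, 0.0174), radius l
φ3=240.0°: virtual centre (-0.1242, -0.2152, -0.0174), radius l
eliminate P² terms by subtracting sphere 1 from 2 and 3
linear system: -0.7417x+0.4304y = 0.0006−0.0865z; -0.7417x+-0.4304y = 0.0006−0.0170z
det = 0.6384;  x = -0.0008+0.0698z,  y = 0.0000+-0.0807z
sphere 1 gives Az²+Bz+C=0 with A=1.0114, B=0.0172, C=-0.0405;  B²−4AC=0.1643;  roots -0.2089, 0.1919;  negative root z = -0.2089
x = -0.0153, y = 0.0169

(-0.0153, 0.0169, -0.2089)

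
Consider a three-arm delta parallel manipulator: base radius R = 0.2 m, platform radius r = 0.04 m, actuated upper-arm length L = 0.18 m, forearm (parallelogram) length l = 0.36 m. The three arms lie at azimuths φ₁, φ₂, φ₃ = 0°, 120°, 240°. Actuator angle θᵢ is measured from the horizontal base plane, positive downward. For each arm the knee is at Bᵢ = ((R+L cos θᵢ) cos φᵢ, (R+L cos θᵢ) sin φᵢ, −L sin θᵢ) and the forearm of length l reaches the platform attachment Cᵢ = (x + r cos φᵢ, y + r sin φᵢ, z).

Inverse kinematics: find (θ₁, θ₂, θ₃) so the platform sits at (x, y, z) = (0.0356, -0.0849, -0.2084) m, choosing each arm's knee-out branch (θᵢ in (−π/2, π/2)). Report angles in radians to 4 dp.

φ1=0.0° → target in arm frame (0.0356, -0.0849)
  e−x'=0.1244;  (l²−L²−(e−x')²−y'²−z²)/2L = 0.0864
  √(A²+B²)=0.2427;  θ1 = -1.0326+1.2070 ≈ 0.1744
arm 2 (φ=120.0°): x'=-0.0913, y'=0.0116
  e−x'=0.2513;  (l²−L²−(e−x')²−y'²−z²)/2L = -0.0265
  γ=atan2(-0.2084,0.2513)=-0.6923;  ψ=arccos(-0.0811)=1.6520;  θ2=γ+ψ≈0.9597
rotate P by −φ3: (0.0557, 0.0733, -0.2084)
  e−x'=0.1043;  (l²−L²−(e−x')²−y'²−z²)/2L = 0.1042
  √(A²+B²)=0.2330;  θ3 = -1.1069+1.1070 ≈ 0.0002

θ₁ = 0.1744, θ₂ = 0.9597, θ₃ = 0.0002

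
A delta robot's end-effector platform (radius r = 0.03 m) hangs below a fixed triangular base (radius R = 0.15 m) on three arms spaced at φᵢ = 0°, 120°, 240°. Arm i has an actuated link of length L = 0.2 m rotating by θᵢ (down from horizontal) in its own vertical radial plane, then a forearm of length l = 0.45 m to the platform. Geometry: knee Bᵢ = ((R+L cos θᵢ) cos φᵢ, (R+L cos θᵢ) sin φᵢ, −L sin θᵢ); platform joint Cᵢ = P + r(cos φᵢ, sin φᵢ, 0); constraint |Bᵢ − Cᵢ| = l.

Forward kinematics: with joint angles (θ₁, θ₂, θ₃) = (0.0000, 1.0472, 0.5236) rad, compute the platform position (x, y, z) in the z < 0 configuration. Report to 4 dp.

arm 1 at φ=0.0°: e+L cos θ1 = 0.3200;  O1 = (0.3200, 0.0000, 0.0000)
φ2=120.0°: virtual centre (-0.1100, 0.1905, -0.1732), radius l
arm 3 at φ=240.0°: e+L cos θ3 = 0.2932;  O3 = (-0.1466, -0.2539, -0.1000)
eliminate P² terms by subtracting sphere 1 from 2 and 3
[-0.8600 0.3811 -0.3464]·P = -0.0240;  [-0.9332 -0.5078 -0.2000]·P = -0.0064
det = 0.7923;  x = 0.0185+-0.3182z,  y = -0.0213+0.1909z
into |P−O₁|² = l²: 1.1377z² + 0.1838z + -0.1111 = 0;  Δ = 0.5395;  z = -0.4036 or 0.2420 → z<0 root = -0.4036
x = 0.1469, y = -0.0983

(0.1469, -0.0983, -0.4036)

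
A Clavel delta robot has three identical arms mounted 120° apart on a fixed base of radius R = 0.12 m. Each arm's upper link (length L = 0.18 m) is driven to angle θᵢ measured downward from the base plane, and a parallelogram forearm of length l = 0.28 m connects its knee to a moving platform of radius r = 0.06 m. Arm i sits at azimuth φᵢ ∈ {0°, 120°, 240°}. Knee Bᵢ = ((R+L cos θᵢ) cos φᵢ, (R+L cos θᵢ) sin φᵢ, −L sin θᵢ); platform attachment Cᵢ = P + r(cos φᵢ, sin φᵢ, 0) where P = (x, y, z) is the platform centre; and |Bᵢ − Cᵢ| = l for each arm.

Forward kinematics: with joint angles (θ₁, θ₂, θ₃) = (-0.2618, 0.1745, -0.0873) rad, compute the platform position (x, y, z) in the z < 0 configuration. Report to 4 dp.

arm 1 at φ=0.0°: ρ1 = 0.2339;  O1 = (0.2339, 0.0000, 0.0466)
φ2=120.0°: virtual centre (-0.1186, 0.2055, -0.0313), radius l
arm 3 at φ=240.0°: ρ3 = 0.2393;  O3 = (-0.1197, -0.2073, 0.0157)
eliminate P² terms by subtracting sphere 1 from 2 and 3
plane₁₂: -0.7050x+0.4110y+-0.1557z = 0.0004
det = 0.5828;  x = -0.0008+-0.1543z,  y = -0.0003+0.1141z
quadratic in z: (1.0368)z²+(-0.0208)z+(-0.0212)=0, √Δ=0.2971 → z ∈ {-0.1332, 0.1533}; z = -0.1332 (taking z<0)
x = 0.0198, y = -0.0155

(0.0198, -0.0155, -0.1332)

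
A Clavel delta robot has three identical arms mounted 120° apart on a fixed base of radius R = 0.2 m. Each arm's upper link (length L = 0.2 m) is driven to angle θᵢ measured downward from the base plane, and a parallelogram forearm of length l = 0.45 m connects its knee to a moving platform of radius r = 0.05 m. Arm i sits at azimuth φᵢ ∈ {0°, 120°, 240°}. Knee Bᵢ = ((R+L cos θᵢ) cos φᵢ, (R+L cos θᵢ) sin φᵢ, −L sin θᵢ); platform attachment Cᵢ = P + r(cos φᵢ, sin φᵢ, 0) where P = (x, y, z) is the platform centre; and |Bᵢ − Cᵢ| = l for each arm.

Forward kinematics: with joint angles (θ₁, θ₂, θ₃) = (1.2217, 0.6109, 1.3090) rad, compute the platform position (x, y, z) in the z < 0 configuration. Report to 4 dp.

S1 = (0.2184·cos0.0°, 0.2184·sin0.0°, -0.1879) = (0.2184, 0.0000, -0.1879)
S2 = (0.3138·cos120.0°, 0.3138·sin120.0°, -0.1147) = (-0.1569, 0.2718, -0.1147)
φ3=240.0°: virtual centre (-0.1009, -0.1747, -0.1932), radius l
eliminate P² terms by subtracting sphere 1 from 2 and 3
linear system: -0.7506x+0.5436y = 0.0286−0.1464z; -0.6386x+-0.3495y = -0.0050−-0.0105z
det = 0.6094;  x = -0.0120+0.0746z,  y = 0.0361+-0.1664z
quadratic in z: (1.0332)z²+(0.3295)z+(-0.1128)=0, √Δ=0.7581 → z ∈ {-0.5263, 0.2074}; z = -0.5263 (taking z<0)
x = -0.0512, y = 0.1237

(-0.0512, 0.1237, -0.5263)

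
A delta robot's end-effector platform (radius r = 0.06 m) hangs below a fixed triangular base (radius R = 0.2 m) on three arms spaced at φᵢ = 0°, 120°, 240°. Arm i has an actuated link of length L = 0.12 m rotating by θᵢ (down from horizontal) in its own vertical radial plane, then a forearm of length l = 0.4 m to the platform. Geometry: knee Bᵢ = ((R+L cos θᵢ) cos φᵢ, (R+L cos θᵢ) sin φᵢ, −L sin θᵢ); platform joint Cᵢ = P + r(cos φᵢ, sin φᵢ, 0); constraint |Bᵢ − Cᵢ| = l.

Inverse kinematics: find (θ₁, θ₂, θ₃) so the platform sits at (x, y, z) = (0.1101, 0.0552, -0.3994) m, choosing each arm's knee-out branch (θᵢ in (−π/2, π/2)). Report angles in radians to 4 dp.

θ₁ = 0.2616, θ₂ = 0.8727, θ₃ = 1.3088

φ1=0.0° → target in arm frame (0.1101, 0.0552)
  A=0.0299, B=-0.3994, C=(l²−L²−A²−y'²−z²)/(2L)=-0.0744
  √(A²+B²)=0.4005;  θ1 = -1.4961+1.7577 ≈ 0.2616
φ2=120.0° → target in arm frame (-0.0072, -0.1229)
  A cos θ + B sin θ = C:  0.1472·cos θ + -0.3994·sin θ = -0.2113
  γ=atan2(-0.3994,0.1472)=-1.2176;  ψ=arccos(-0.4964)=2.0903;  θ2=γ+ψ≈0.8727
arm 3 (φ=240.0°): x'=-0.1029, y'=0.0677
  A=0.2429, B=-0.3994, C=(l²−L²−A²−y'²−z²)/(2L)=-0.3229
  √(A²+B²)=0.4674;  θ3 = -1.0245+2.3333 ≈ 1.3088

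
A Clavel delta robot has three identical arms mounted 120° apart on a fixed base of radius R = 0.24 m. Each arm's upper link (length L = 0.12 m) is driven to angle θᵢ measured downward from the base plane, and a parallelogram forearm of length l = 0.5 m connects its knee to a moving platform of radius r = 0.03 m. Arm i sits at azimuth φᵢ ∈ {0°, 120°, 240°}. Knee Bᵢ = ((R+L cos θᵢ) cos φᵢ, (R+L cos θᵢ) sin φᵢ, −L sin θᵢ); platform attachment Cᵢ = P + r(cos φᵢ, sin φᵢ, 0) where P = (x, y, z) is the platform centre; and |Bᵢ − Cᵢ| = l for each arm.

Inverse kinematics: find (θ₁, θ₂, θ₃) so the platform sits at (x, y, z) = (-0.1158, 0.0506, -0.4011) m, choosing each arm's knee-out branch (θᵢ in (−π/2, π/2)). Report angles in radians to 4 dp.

θ₁ = 0.9598, θ₂ = -0.3494, θ₃ = 0.2612

φ1=0.0° → target in arm frame (-0.1158, 0.0506)
  A cos θ + B sin θ = C:  0.3258·cos θ + -0.4011·sin θ = -0.1416
  θ1 = atan2(B,A) + arccos(C/0.5167) = 0.9598
arm 2 (φ=120.0°): x'=0.1017, y'=0.0750
  e−x'=0.1083;  (l²−L²−(e−x')²−y'²−z²)/2L = 0.2390
  γ=atan2(-0.4011,0.1083)=-1.3071;  ψ=arccos(0.5754)=0.9577;  θ2=γ+ψ≈-0.3494
φ3=240.0° → target in arm frame (0.0141, -0.1256)
  A cos θ + B sin θ = C:  0.1959·cos θ + -0.4011·sin θ = 0.0857
  θ3 = atan2(B,A) + arccos(C/0.4464) = 0.2612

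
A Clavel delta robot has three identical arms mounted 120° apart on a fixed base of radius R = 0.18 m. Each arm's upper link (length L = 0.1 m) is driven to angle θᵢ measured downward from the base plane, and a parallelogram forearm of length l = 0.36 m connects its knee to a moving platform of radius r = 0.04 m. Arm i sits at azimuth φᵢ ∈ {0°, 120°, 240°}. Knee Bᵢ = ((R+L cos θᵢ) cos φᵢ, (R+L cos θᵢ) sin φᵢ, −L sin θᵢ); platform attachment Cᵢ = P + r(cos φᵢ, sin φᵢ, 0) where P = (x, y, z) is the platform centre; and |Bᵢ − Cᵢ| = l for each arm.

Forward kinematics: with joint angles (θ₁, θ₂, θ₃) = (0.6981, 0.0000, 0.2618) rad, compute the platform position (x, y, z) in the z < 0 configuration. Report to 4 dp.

(-0.0548, 0.0197, -0.2999)

φ1=0.0°: virtual centre (0.2166, 0.0000, -0.0643), radius l
S2 = (0.2400·cos120.0°, 0.2400·sin120.0°, 0.0000) = (-0.1200, 0.2078, 0.0000)
φ3=240.0°: virtual centre (-0.1183, -0.2049, -0.0259), radius l
eliminate P² terms by subtracting sphere 1 from 2 and 3
linear system: -0.6732x+0.4157y = 0.0066−0.1286z; -0.6698x+-0.4098y = 0.0056−0.0768z
det = 0.5543;  x = -0.0090+0.1526z,  y = 0.0011+-0.0621z
quadratic in z: (1.0271)z²+(0.0595)z+(-0.0746)=0, √Δ=0.5566 → z ∈ {-0.2999, 0.2420}; z = -0.2999 (taking z<0)
x = -0.0548, y = 0.0197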